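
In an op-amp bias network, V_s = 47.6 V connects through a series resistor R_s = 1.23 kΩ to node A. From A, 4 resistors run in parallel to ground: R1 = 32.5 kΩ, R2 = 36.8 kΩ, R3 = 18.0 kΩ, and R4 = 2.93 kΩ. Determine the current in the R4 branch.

Parallel bank: R_p = 1/(1/32.5 + 1/36.8 + 1/18.0 + 1/2.93) = 2.199 kΩ.
Node voltage V_A = V_s · R_p/(R_s + R_p) = 47.6 × 0.6413 = 30.52 V.
Branch current I = V_A/R4 = 30.52/2.93 = 10.42 mA.

I ≈ 10.4 mA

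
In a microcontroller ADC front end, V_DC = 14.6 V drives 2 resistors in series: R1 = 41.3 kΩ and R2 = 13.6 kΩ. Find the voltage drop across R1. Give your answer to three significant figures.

Total series resistance ΣR = 41.3 + 13.6 = 54.90 kΩ.
Voltage divider: V = V_DC · (41.30 / 54.90) = 14.6 × 0.7523 = 10.98 V.

V ≈ 11.0 V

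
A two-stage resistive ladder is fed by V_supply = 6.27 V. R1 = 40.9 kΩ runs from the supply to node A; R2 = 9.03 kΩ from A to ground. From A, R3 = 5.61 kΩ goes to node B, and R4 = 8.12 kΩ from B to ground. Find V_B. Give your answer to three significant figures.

V_B ≈ 0.436 V

Looking into the second stage from A: R3 + R4 = 13.73 kΩ appears in parallel with R2.
R2 ‖ (R3+R4) = 5.447 kΩ.
V_A = 6.27 × 5.447/(40.9 + 5.447) = 0.7369 V.
Then the unloaded second divider: V_B = V_A × R4/(R3+R4) = 0.7369 × 0.5914 = 0.4358 V.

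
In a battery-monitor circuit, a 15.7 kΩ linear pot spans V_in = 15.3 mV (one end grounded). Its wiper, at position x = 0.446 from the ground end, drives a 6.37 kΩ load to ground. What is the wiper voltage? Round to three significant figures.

The pot divides into 8.698 kΩ above the wiper and 7.002 kΩ below.
(x·R_p) ‖ R_L = 3.336 kΩ.
Loaded-divider output: V_out = 15.3 × 0.2772 = 4.241 mV.

V_out ≈ 4.24 mV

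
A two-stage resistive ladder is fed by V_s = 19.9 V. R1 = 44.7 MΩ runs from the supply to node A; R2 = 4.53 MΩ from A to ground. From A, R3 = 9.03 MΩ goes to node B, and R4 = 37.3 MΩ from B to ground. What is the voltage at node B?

V_B ≈ 1.35 V

The second stage (R3 + R4 = 46.33 MΩ) loads node A in parallel with R2.
Effective lower resistance at A: R2 ‖ 46.33 = 4.127 MΩ.
First divider: V_A = V_s · 4.127/(44.7 + 4.127) = 1.682 V.
V_B = V_A × 0.8051 = 1.354 V.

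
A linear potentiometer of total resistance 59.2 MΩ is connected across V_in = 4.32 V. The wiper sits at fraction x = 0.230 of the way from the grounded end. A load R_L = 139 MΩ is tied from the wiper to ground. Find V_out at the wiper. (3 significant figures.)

V_out ≈ 0.924 V

Lower segment x·R_p = 13.62 MΩ; upper segment (1−x)·R_p = 45.58 MΩ.
R_L loads the lower segment: effective lower R = 12.40 MΩ.
V_out = 4.32 × 12.40/(45.58 + 12.40) = 0.9239 V.
(Unloaded: V_out = x·V_in = 0.994 V.)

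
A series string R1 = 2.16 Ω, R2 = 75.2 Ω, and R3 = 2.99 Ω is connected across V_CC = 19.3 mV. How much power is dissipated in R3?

The common current is I = 19.3/80.35 = 0.2402 mA.
V(R3) = I·R = 0.7182 mV; P = V·I = 0.7182 × 0.2402 = 0.1725 µW.

P ≈ 0.173 µW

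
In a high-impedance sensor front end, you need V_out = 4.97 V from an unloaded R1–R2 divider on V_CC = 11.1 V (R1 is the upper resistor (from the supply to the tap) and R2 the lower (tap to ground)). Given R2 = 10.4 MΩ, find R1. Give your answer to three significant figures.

R1 ≈ 12.8 MΩ

V_out/V_CC = R2/(R1+R2) = 0.4477.
So R1 = R2 · (V_CC/V_out − 1) = 10.4 × (11.1/4.97 − 1) = 10.4 × 1.233 = 12.83 MΩ.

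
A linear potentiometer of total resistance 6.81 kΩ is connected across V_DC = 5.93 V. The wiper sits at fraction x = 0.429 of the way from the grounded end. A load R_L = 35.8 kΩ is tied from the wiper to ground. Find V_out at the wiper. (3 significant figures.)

Lower segment x·R_p = 2.921 kΩ; upper segment (1−x)·R_p = 3.889 kΩ.
R_L loads the lower segment: effective lower R = 2.701 kΩ.
Then V_out = V_DC · 2.701/(3.889 + 2.701) = 2.431 V.

V_out ≈ 2.43 V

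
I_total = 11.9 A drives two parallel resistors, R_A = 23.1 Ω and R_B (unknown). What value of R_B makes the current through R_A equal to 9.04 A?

In a two-way split, I_A/I_total = R_B/(R_A + R_B).
9.04/11.9 = R_B/(R_A + R_B) → R_B = R_A · (0.7597)/(1 − 0.7597) = 23.1 × 3.161 = 73.02 Ω.

R_B ≈ 73.0 Ω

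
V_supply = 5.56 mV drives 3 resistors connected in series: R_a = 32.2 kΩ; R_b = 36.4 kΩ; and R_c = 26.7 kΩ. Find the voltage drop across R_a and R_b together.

V ≈ 4.00 mV

ΣR = 32.2 + 36.4 + 26.7 = 95.30 kΩ.
R_{R_a..R_b} = 32.2 + 36.4 = 68.60 kΩ.
By the voltage-divider rule, V = 5.56 × 68.60/95.30 = 4.002 mV.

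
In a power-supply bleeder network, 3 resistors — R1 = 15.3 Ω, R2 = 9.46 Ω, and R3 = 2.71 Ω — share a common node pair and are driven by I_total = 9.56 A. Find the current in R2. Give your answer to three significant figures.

I ≈ 1.87 A

Conductances: ΣG = 1/15.3 + 1/9.46 + 1/2.71 = 0.5401 (1/Ω).
By the current-divider rule, I = I_total · G_k/ΣG = 9.56 × 0.1957 = 1.871 A.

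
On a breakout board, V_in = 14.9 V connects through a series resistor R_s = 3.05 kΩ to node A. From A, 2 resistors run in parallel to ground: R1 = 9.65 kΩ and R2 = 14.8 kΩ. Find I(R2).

Combine the parallel branches: R_p = (1/9.65 + 1/14.8)⁻¹ = 5.841 kΩ.
Node voltage V_A = V_in · R_p/(R_s + R_p) = 14.9 × 0.6570 = 9.789 V.
I(R2) = V_A / R2 = 9.789/14.8 = 0.6614 mA.

I ≈ 0.661 mA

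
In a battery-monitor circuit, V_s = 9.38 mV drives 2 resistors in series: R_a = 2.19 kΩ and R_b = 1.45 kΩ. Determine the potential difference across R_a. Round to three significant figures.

Series total: ΣR = 2.19 + 1.45 = 3.640 kΩ.
By the voltage-divider rule, V = 9.38 × 2.190/3.640 = 5.643 mV.

V ≈ 5.64 mV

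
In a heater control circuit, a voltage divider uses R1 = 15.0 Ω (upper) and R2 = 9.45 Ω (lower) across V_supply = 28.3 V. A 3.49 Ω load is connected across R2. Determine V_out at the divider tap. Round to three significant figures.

V_out ≈ 4.11 V

The load sits in parallel with R2, giving an effective lower resistance R2' = R2·R_L/(R2+R_L) = 2.549 Ω.
Voltage divider with the loaded lower leg: V_out = 28.3 × 2.549/(15.0 + 2.549) = 28.3 × 0.1452 = 4.110 V.
(Unloaded it would be 10.9 V; the load pulls it down.)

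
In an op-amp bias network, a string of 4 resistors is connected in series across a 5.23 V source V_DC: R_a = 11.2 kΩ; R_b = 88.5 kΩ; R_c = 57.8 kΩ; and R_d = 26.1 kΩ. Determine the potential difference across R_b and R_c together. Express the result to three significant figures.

ΣR = 11.2 + 88.5 + 57.8 + 26.1 = 183.6 kΩ.
R_{R_b..R_c} = 88.5 + 57.8 = 146.3 kΩ.
Voltage divider: V = V_DC · (146.3 / 183.6) = 5.23 × 0.7968 = 4.167 V.

V ≈ 4.17 V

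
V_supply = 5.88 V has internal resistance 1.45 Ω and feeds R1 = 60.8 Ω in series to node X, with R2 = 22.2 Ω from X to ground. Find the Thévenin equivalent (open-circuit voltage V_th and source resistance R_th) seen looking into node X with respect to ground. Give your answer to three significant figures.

R1' = 1.45 + 60.8 = 62.25 Ω (source resistance + R1).
V_th is the unloaded tap voltage: V_supply · R2/(R1'+R2) = 5.88 × 0.2629 = 1.546 V.
With V_supply suppressed (replaced by a short), R_th = R1' ‖ R2 = (62.25 × 22.2)/(62.25 + 22.2) = 16.36 Ω.

V_th ≈ 1.55 V, R_th ≈ 16.4 Ω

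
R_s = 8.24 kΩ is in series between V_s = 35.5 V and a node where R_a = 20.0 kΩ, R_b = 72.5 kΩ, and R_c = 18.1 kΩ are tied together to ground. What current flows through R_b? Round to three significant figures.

I ≈ 0.247 mA

Combine the parallel branches: R_p = (1/20.0 + 1/72.5 + 1/18.1)⁻¹ = 8.400 kΩ.
V_A by voltage divider: V_A = 35.5 × 8.400/(8.24 + 8.400) = 17.92 V.
I(R_b) = V_A / R_b = 17.92/72.5 = 0.2472 mA.
(Check via current divider: I_total = 2.133 mA; share G_k/ΣG = 0.1159 → same result.)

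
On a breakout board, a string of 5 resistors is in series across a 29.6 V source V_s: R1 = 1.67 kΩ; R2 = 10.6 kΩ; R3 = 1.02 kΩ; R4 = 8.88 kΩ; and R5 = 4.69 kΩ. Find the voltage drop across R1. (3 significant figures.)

Total series resistance ΣR = 1.67 + 10.6 + 1.02 + 8.88 + 4.69 = 26.86 kΩ.
Voltage divider: V = V_s · (1.670 / 26.86) = 29.6 × 0.06217 = 1.840 V.

V ≈ 1.84 V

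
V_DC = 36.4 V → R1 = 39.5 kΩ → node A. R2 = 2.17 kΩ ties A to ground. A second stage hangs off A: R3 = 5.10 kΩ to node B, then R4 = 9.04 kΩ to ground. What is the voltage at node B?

V_B ≈ 1.06 V

Looking into the second stage from A: R3 + R4 = 14.14 kΩ appears in parallel with R2.
R2 ‖ (R3+R4) = 1.881 kΩ.
First divider: V_A = V_DC · 1.881/(39.5 + 1.881) = 1.655 V.
Then the unloaded second divider: V_B = V_A × R4/(R3+R4) = 1.655 × 0.6393 = 1.058 V.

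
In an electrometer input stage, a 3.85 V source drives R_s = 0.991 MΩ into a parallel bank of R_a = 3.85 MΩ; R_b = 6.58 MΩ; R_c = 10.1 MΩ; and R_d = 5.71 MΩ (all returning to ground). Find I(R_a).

Parallel bank: R_p = 1/(1/3.85 + 1/6.58 + 1/10.1 + 1/5.71) = 1.458 MΩ.
V_A by voltage divider: V_A = 3.85 × 1.458/(0.991 + 1.458) = 2.292 V.
I(R_a) = V_A / R_a = 2.292/3.85 = 0.5953 µA.

I ≈ 0.595 µA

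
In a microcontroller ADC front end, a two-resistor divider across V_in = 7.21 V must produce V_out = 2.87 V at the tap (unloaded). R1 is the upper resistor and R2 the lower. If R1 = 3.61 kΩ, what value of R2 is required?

The divider ratio is R2/(R1+R2) = 2.87/7.21 = 0.3981.
R2 = R1 · 0.3981/(1 − 0.3981) = 2.387 kΩ.

R2 ≈ 2.39 kΩ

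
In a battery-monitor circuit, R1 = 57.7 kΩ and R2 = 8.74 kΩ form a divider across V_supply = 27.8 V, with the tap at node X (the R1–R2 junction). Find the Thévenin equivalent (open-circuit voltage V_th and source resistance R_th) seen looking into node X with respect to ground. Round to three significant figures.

Open-circuit (no load on X): V_th = V_supply · R2/(R1 + R2) = 27.8 × 8.74/(57.70 + 8.74) = 3.657 V.
With V_supply suppressed (replaced by a short), R_th = R1 ‖ R2 = (57.70 × 8.74)/(57.70 + 8.74) = 7.590 kΩ.

V_th ≈ 3.66 V, R_th ≈ 7.59 kΩ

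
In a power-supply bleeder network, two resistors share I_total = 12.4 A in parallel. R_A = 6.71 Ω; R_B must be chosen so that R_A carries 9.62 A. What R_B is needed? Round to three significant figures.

In a two-way split, I_A/I_total = R_B/(R_A + R_B).
9.62/12.4 = R_B/(R_A + R_B) → R_B = R_A · (0.7758)/(1 − 0.7758) = 6.71 × 3.460 = 23.22 Ω.

R_B ≈ 23.2 Ω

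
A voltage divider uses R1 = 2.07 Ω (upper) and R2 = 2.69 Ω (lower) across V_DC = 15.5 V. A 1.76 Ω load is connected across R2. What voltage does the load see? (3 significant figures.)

The load sits in parallel with R2, giving an effective lower resistance R2' = R2·R_L/(R2+R_L) = 1.064 Ω.
Voltage divider with the loaded lower leg: V_out = 15.5 × 1.064/(2.07 + 1.064) = 15.5 × 0.3395 = 5.262 V.
(Unloaded it would be 8.76 V; the load pulls it down.)

V_out ≈ 5.26 V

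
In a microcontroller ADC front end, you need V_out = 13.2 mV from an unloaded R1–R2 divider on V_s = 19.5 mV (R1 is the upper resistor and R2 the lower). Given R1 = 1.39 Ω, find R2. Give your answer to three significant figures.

V_out/V_s = R2/(R1+R2) = 0.6769.
So R2 = R1 · V_out/(V_s − V_out) = 1.39 × 13.2/(19.5 − 13.2) = 1.39 × 2.095 = 2.912 Ω.

R2 ≈ 2.91 Ω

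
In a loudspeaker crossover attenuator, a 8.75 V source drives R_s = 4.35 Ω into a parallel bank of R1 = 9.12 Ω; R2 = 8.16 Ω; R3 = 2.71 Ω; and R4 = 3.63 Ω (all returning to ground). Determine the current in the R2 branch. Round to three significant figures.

I ≈ 0.223 A

Combine the parallel branches: R_p = (1/9.12 + 1/8.16 + 1/2.71 + 1/3.63)⁻¹ = 1.141 Ω.
Node voltage V_A = V_supply · R_p/(R_s + R_p) = 8.75 × 0.2077 = 1.818 V.
I(R2) = V_A / R2 = 1.818/8.16 = 0.2228 A.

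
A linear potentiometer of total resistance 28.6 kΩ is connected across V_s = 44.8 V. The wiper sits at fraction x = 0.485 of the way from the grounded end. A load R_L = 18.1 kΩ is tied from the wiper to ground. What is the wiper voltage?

V_out ≈ 15.6 V

The pot divides into 14.73 kΩ above the wiper and 13.87 kΩ below.
R_L loads the lower segment: effective lower R = 7.853 kΩ.
V_out = 44.8 × 7.853/(14.73 + 7.853) = 15.58 V.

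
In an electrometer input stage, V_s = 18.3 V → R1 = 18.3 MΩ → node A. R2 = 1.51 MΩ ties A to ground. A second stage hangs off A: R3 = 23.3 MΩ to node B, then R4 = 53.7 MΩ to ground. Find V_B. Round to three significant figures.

V_B ≈ 0.955 V

The second stage (R3 + R4 = 77.00 MΩ) loads node A in parallel with R2.
R2 ‖ (R3+R4) = 1.481 MΩ.
So V_A = 18.3 × 0.07487 = 1.370 V.
Then the unloaded second divider: V_B = V_A × R4/(R3+R4) = 1.370 × 0.6974 = 0.9555 V.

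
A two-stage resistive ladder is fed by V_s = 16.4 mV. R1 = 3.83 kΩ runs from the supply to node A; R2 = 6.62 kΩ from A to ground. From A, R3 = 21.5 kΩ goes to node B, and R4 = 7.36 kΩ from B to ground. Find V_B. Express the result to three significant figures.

V_B ≈ 2.44 mV

Node A sees R2 in parallel with the series input of stage 2, R3 + R4 = 28.86 kΩ.
R2 ‖ (R3+R4) = 5.385 kΩ.
V_A = 16.4 × 5.385/(3.83 + 5.385) = 9.584 mV.
Stage 2 is unloaded, so V_B = V_A · R4/(R3+R4) = 9.584 × 7.36/28.86 = 2.444 mV.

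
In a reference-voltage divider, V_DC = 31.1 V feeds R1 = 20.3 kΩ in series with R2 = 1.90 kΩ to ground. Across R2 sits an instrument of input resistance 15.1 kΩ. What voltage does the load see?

V_out ≈ 2.39 V

R2 ‖ R_L = (1.90 × 15.1)/(1.90 + 15.1) = 1.688 kΩ.
Now apply the divider: V_out = 31.1 × 0.07675 = 2.387 V.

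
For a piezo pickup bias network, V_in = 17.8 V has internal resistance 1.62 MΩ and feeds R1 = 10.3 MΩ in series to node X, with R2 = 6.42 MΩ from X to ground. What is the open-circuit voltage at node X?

R1' = 1.62 + 10.3 = 11.92 MΩ (source resistance + R1).
V_th is the unloaded tap voltage: V_in · R2/(R1'+R2) = 17.8 × 0.3501 = 6.231 V.

V_th ≈ 6.23 V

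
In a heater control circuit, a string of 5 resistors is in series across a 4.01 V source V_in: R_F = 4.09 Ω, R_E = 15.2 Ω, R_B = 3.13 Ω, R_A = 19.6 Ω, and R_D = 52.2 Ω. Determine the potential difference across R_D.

V ≈ 2.22 V

Total series resistance ΣR = 4.09 + 15.2 + 3.13 + 19.6 + 52.2 = 94.22 Ω.
By the voltage-divider rule, V = 4.01 × 52.20/94.22 = 2.222 V.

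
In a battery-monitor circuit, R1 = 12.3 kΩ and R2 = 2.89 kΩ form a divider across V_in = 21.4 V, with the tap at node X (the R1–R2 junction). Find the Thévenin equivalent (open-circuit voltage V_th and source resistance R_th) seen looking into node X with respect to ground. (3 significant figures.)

With X open, the divider is unloaded: V_th = 21.4 × 2.89/15.19 = 4.071 V.
Zeroing V_in shorts the top of R1 to ground, so R_th = R1 ‖ R2 = 2.340 kΩ.

V_th ≈ 4.07 V, R_th ≈ 2.34 kΩ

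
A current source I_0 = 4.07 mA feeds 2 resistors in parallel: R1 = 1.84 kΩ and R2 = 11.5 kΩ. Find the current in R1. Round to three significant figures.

For two parallel branches, I_k = I_0 · (other R)/(sum of R).
So I = 4.07 × 11.5/13.34 = 3.509 mA.

I ≈ 3.51 mA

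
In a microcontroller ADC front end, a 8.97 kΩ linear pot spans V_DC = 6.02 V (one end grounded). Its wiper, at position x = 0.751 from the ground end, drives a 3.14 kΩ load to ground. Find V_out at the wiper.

Split the track: R_lower = x·R_p = 6.736 kΩ, R_upper = (1−x)·R_p = 2.234 kΩ.
R_L loads the lower segment: effective lower R = 2.142 kΩ.
V_out = 6.02 × 2.142/(2.234 + 2.142) = 2.947 V.

V_out ≈ 2.95 V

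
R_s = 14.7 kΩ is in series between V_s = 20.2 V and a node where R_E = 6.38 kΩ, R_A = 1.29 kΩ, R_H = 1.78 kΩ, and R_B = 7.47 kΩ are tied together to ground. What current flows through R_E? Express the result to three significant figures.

I ≈ 0.127 mA

Combine the parallel branches: R_p = (1/6.38 + 1/1.29 + 1/1.78 + 1/7.47)⁻¹ = 0.6144 kΩ.
V_A by voltage divider: V_A = 20.2 × 0.6144/(14.7 + 0.6144) = 0.8104 V.
I(R_E) = V_A / R_E = 0.8104/6.38 = 0.1270 mA.
(Check via current divider: I_total = 1.319 mA; share G_k/ΣG = 0.09630 → same result.)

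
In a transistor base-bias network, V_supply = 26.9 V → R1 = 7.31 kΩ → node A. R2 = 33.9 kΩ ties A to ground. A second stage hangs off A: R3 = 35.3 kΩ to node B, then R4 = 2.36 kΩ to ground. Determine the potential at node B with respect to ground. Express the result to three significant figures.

V_B ≈ 1.20 V

The second stage (R3 + R4 = 37.66 kΩ) loads node A in parallel with R2.
Effective lower resistance at A: R2 ‖ 37.66 = 17.84 kΩ.
First divider: V_A = V_supply · 17.84/(7.31 + 17.84) = 19.08 V.
Stage 2 is unloaded, so V_B = V_A · R4/(R3+R4) = 19.08 × 2.36/37.66 = 1.196 V.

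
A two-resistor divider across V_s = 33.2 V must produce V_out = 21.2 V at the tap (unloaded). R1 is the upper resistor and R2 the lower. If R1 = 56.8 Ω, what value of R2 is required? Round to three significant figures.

Required fraction k = V_out/V_s = 0.6386.
R2 = R1 · 0.6386/(1 − 0.6386) = 100.3 Ω.

R2 ≈ 100 Ω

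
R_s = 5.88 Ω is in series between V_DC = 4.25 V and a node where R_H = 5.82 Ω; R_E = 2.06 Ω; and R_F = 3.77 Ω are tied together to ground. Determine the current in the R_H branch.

Combine the parallel branches: R_p = (1/5.82 + 1/2.06 + 1/3.77)⁻¹ = 1.084 Ω.
V_A by voltage divider: V_A = 4.25 × 1.084/(5.88 + 1.084) = 0.6615 V.
I(R_H) = V_A / R_H = 0.6615/5.82 = 0.1137 A.

I ≈ 0.114 A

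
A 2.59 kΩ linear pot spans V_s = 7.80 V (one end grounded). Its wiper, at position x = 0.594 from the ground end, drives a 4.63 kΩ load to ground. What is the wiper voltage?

V_out ≈ 4.08 V

Split the track: R_lower = x·R_p = 1.538 kΩ, R_upper = (1−x)·R_p = 1.052 kΩ.
(x·R_p) ‖ R_L = 1.155 kΩ.
V_out = 7.80 × 1.155/(1.052 + 1.155) = 4.082 V.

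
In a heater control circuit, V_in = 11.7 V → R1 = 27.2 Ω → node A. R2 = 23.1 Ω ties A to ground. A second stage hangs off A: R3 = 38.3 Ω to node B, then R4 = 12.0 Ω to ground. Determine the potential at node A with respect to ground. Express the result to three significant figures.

V_A ≈ 4.30 V

Looking into the second stage from A: R3 + R4 = 50.30 Ω appears in parallel with R2.
R2 ‖ (R3+R4) = 15.83 Ω.
So V_A = 11.7 × 0.3679 = 4.304 V.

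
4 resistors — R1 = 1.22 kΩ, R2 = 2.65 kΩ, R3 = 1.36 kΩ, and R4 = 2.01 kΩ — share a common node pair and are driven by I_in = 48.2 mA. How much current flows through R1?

I ≈ 16.3 mA

ΣG = 1/1.22 + 1/2.65 + 1/1.36 + 1/2.01 = 2.430.
Current divider: I(R1) = I_in · G_k/ΣG = 48.2 × (0.8197/2.430) = 48.2 × 0.3373 = 16.26 mA.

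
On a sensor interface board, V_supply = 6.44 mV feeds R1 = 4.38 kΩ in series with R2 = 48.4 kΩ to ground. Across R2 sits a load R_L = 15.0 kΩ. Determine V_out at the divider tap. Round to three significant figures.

V_out ≈ 4.66 mV

First combine the lower leg with the load: R2 ‖ R_L = 11.45 kΩ.
Then V_out = V_supply · R2'/(R1 + R2') = 6.44 × 11.45/15.83 = 4.658 mV.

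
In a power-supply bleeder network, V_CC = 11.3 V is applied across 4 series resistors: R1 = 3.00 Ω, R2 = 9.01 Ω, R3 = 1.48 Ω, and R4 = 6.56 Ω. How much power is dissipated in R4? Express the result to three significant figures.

The common current is I = 11.3/20.05 = 0.5636 A.
V(R4) = I·R = 3.697 V; P = V·I = 3.697 × 0.5636 = 2.084 W.

P ≈ 2.08 W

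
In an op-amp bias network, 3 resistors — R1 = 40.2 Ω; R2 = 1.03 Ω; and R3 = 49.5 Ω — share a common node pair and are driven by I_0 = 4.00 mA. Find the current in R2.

Total conductance ΣG = 1/40.2 + 1/1.03 + 1/49.5 = 1.016 (units of 1/Ω).
Current divider: I(R2) = I_0 · G_k/ΣG = 4.00 × (0.9709/1.016) = 4.00 × 0.9556 = 3.823 mA.

I ≈ 3.82 mA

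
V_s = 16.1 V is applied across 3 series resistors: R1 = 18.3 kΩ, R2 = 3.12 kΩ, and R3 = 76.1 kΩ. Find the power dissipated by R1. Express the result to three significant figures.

P ≈ 0.499 mW

ΣR = 97.52 kΩ → I = 16.1/97.52 = 0.1651 mA.
P(R1) = I²·R1 = (0.1651)² × 18.3 = 0.4988 mW.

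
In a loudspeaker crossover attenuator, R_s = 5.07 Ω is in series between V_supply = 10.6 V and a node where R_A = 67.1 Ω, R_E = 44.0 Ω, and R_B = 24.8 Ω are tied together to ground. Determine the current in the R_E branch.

Combine the parallel branches: R_p = (1/67.1 + 1/44.0 + 1/24.8)⁻¹ = 12.83 Ω.
V_A by voltage divider: V_A = 10.6 × 12.83/(5.07 + 12.83) = 7.597 V.
Branch current I = V_A/R_E = 7.597/44.0 = 0.1727 A.

I ≈ 0.173 A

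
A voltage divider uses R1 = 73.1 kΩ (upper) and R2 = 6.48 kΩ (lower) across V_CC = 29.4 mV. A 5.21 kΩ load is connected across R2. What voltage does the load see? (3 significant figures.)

V_out ≈ 1.12 mV

First combine the lower leg with the load: R2 ‖ R_L = 2.888 kΩ.
Then V_out = V_CC · R2'/(R1 + R2') = 29.4 × 2.888/75.99 = 1.117 mV.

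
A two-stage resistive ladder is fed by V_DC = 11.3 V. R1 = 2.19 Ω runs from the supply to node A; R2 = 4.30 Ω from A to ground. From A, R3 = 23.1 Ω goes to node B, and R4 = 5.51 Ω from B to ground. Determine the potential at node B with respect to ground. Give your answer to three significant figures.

V_B ≈ 1.37 V

The second stage (R3 + R4 = 28.61 Ω) loads node A in parallel with R2.
Effective lower resistance at A: R2 ‖ 28.61 = 3.738 Ω.
V_A = 11.3 × 3.738/(2.19 + 3.738) = 7.126 V.
Stage 2 is unloaded, so V_B = V_A · R4/(R3+R4) = 7.126 × 5.51/28.61 = 1.372 V.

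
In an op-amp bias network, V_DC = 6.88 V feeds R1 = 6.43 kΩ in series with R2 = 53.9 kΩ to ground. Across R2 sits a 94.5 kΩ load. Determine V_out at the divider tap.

V_out ≈ 5.79 V

R2 ‖ R_L = (53.9 × 94.5)/(53.9 + 94.5) = 34.32 kΩ.
Now apply the divider: V_out = 6.88 × 0.8422 = 5.794 V.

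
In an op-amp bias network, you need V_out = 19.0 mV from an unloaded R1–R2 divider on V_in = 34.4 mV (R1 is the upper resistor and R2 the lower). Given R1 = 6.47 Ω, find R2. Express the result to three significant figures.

V_out/V_in = R2/(R1+R2) = 0.5523.
So R2 = R1 · V_out/(V_in − V_out) = 6.47 × 19.0/(34.4 − 19.0) = 6.47 × 1.234 = 7.982 Ω.

R2 ≈ 7.98 Ω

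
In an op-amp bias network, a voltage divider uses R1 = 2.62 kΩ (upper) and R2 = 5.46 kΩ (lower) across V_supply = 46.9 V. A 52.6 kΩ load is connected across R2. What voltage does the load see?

R2 ‖ R_L = (5.46 × 52.6)/(5.46 + 52.6) = 4.947 kΩ.
Then V_out = V_supply · R2'/(R1 + R2') = 46.9 × 4.947/7.567 = 30.66 V.

V_out ≈ 30.7 V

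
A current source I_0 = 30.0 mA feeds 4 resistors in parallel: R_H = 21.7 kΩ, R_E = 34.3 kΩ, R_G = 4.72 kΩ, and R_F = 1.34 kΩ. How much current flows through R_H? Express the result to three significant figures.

Total conductance ΣG = 1/21.7 + 1/34.3 + 1/4.72 + 1/1.34 = 1.033 (units of 1/kΩ).
R_H takes the fraction G_k/ΣG = 0.04608/1.033 = 0.04459, so I = 30.0 × 0.04459 = 1.338 mA.

I ≈ 1.34 mA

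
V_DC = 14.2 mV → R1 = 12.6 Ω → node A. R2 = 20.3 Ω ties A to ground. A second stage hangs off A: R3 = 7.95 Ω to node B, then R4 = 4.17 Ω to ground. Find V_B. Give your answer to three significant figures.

V_B ≈ 1.84 mV

Node A sees R2 in parallel with the series input of stage 2, R3 + R4 = 12.12 Ω.
R2 ‖ (R3+R4) = 7.589 Ω.
V_A = 14.2 × 7.589/(12.6 + 7.589) = 5.338 mV.
V_B = V_A × 0.3441 = 1.837 mV.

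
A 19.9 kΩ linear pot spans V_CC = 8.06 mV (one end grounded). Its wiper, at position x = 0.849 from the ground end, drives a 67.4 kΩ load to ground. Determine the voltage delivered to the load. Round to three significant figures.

Lower segment x·R_p = 16.90 kΩ; upper segment (1−x)·R_p = 3.005 kΩ.
(x·R_p) ‖ R_L = 13.51 kΩ.
V_out = 8.06 × 13.51/(3.005 + 13.51) = 6.593 mV.
(Unloaded: V_out = x·V_CC = 6.84 mV.)

V_out ≈ 6.59 mV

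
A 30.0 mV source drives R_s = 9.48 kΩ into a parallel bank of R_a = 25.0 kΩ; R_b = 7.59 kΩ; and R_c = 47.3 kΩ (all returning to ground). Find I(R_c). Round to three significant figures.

I ≈ 0.224 µA

Equivalent of the parallel group: R_p = 5.184 kΩ.
V_A = 30.0 × 5.184/14.66 = 10.61 mV.
Branch current I = V_A/R_c = 10.61/47.3 = 0.2242 µA.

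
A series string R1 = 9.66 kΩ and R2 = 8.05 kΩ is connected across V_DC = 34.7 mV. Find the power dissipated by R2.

P ≈ 30.9 nW

The common current is I = 34.7/17.71 = 1.959 µA.
V(R2) = I·R = 15.77 mV; P = V·I = 15.77 × 1.959 = 30.90 nW.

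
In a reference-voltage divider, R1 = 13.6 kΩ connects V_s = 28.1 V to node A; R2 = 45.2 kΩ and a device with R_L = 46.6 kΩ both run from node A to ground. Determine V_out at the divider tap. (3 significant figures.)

V_out ≈ 17.6 V

First combine the lower leg with the load: R2 ‖ R_L = 22.94 kΩ.
Now apply the divider: V_out = 28.1 × 0.6279 = 17.64 V.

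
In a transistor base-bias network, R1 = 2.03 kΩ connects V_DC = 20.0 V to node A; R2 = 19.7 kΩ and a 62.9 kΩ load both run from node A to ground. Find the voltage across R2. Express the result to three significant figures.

R2 ‖ R_L = (19.7 × 62.9)/(19.7 + 62.9) = 15.00 kΩ.
Voltage divider with the loaded lower leg: V_out = 20.0 × 15.00/(2.03 + 15.00) = 20.0 × 0.8808 = 17.62 V.

V_out ≈ 17.6 V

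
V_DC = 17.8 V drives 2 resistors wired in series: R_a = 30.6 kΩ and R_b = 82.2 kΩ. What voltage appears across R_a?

V ≈ 4.83 V

Series total: ΣR = 30.6 + 82.2 = 112.8 kΩ.
By the voltage-divider rule, V = 17.8 × 30.60/112.8 = 4.829 V.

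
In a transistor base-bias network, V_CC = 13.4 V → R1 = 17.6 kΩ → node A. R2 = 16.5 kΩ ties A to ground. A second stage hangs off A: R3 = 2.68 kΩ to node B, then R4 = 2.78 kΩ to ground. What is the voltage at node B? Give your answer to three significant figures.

Looking into the second stage from A: R3 + R4 = 5.460 kΩ appears in parallel with R2.
R2 ‖ (R3+R4) = 4.102 kΩ.
V_A = 13.4 × 4.102/(17.6 + 4.102) = 2.533 V.
V_B = V_A × 0.5092 = 1.290 V.

V_B ≈ 1.29 V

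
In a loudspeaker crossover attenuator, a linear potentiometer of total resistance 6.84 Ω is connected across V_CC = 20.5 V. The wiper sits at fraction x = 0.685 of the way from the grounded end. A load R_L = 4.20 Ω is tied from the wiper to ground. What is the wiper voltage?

V_out ≈ 10.4 V

The pot divides into 2.155 Ω above the wiper and 4.685 Ω below.
R_L loads the lower segment: effective lower R = 2.215 Ω.
Loaded-divider output: V_out = 20.5 × 0.5069 = 10.39 V.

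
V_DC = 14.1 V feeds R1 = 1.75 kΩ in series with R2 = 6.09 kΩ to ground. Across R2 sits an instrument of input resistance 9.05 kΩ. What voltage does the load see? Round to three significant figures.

V_out ≈ 9.52 V

The load sits in parallel with R2, giving an effective lower resistance R2' = R2·R_L/(R2+R_L) = 3.640 kΩ.
Now apply the divider: V_out = 14.1 × 0.6753 = 9.522 V.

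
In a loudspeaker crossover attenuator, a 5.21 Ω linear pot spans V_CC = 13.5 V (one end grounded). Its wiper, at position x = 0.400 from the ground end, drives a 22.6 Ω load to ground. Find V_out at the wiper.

Split the track: R_lower = x·R_p = 2.084 Ω, R_upper = (1−x)·R_p = 3.126 Ω.
(x·R_p) ‖ R_L = 1.908 Ω.
Loaded-divider output: V_out = 13.5 × 0.3790 = 5.117 V.

V_out ≈ 5.12 V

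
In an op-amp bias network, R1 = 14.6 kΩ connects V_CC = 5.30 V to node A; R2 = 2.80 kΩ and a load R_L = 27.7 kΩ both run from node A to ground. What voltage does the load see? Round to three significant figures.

The load sits in parallel with R2, giving an effective lower resistance R2' = R2·R_L/(R2+R_L) = 2.543 kΩ.
Voltage divider with the loaded lower leg: V_out = 5.30 × 2.543/(14.6 + 2.543) = 5.30 × 0.1483 = 0.7862 V.
(Unloaded it would be 0.853 V; the load pulls it down.)

V_out ≈ 0.786 V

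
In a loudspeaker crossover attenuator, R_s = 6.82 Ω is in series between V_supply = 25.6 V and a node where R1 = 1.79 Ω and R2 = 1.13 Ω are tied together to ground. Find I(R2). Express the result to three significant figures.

Parallel bank: R_p = 1/(1/1.79 + 1/1.13) = 0.6927 Ω.
V_A = 25.6 × 0.6927/7.513 = 2.360 V.
Branch current I = V_A/R2 = 2.360/1.13 = 2.089 A.
(Equivalently: I_total = 3.408 A, then current-divider fraction G_k/ΣG = 0.6130.)

I ≈ 2.09 A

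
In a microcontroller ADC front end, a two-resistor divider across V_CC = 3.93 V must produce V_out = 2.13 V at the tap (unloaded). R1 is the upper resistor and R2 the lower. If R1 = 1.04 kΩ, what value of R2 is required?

Required fraction k = V_out/V_CC = 0.5420.
R2 = R1 · 0.5420/(1 − 0.5420) = 1.231 kΩ.

R2 ≈ 1.23 kΩ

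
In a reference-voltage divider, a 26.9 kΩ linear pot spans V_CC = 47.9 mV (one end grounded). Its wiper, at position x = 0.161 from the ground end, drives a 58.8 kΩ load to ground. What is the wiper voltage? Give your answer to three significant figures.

The pot divides into 22.57 kΩ above the wiper and 4.331 kΩ below.
(x·R_p) ‖ R_L = 4.034 kΩ.
Then V_out = V_CC · 4.034/(22.57 + 4.034) = 7.263 mV.

V_out ≈ 7.26 mV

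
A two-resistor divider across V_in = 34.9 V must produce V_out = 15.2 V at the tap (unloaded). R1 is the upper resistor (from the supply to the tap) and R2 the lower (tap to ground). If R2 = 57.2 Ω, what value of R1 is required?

The divider ratio is R2/(R1+R2) = 15.2/34.9 = 0.4355.
R1 = R2·(1/k − 1) = 57.2 × 1.296 = 74.13 Ω.

R1 ≈ 74.1 Ω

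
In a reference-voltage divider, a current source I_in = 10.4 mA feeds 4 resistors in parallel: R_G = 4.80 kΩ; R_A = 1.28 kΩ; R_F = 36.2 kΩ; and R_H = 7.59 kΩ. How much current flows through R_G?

Conductances: ΣG = 1/4.80 + 1/1.28 + 1/36.2 + 1/7.59 = 1.149 (1/kΩ).
Current divider: I(R_G) = I_in · G_k/ΣG = 10.4 × (0.2083/1.149) = 10.4 × 0.1813 = 1.886 mA.

I ≈ 1.89 mA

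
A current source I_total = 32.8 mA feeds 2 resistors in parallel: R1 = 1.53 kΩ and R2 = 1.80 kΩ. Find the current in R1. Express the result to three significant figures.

I ≈ 17.7 mA

Two-branch current divider: I_k = I_total · R_other/(R_1 + R_2).
I(R1) = 32.8 × 1.80/(1.53 + 1.80) = 32.8 × 0.5405 = 17.73 mA.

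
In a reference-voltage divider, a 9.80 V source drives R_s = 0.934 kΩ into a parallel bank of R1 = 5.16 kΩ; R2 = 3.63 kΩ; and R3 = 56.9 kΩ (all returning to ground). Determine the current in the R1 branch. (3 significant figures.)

I ≈ 1.31 mA

Parallel bank: R_p = 1/(1/5.16 + 1/3.63 + 1/56.9) = 2.054 kΩ.
V_A = 9.80 × 2.054/2.988 = 6.737 V.
Branch current I = V_A/R1 = 6.737/5.16 = 1.306 mA.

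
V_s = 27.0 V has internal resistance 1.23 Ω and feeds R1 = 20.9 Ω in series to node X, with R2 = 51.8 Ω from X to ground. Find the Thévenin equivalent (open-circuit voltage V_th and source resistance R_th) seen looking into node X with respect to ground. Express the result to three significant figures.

R1' = 1.23 + 20.9 = 22.13 Ω (source resistance + R1).
Open-circuit (no load on X): V_th = V_s · R2/(R1' + R2) = 27.0 × 51.8/(22.13 + 51.8) = 18.92 V.
Zeroing V_s shorts the top of R1' to ground, so R_th = R1' ‖ R2 = 15.51 Ω.

V_th ≈ 18.9 V, R_th ≈ 15.5 Ω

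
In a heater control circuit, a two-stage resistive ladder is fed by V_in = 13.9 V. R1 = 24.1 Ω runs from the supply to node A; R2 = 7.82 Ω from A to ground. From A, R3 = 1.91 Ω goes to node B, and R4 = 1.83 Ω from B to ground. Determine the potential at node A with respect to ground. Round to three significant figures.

V_A ≈ 1.32 V

Looking into the second stage from A: R3 + R4 = 3.740 Ω appears in parallel with R2.
Effective lower resistance at A: R2 ‖ 3.740 = 2.530 Ω.
V_A = 13.9 × 2.530/(24.1 + 2.530) = 1.321 V.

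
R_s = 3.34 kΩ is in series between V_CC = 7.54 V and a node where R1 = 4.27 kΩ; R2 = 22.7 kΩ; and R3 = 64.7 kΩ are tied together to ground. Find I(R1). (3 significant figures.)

Equivalent of the parallel group: R_p = 3.405 kΩ.
V_A by voltage divider: V_A = 7.54 × 3.405/(3.34 + 3.405) = 3.806 V.
I(R1) = V_A / R1 = 3.806/4.27 = 0.8914 mA.

I ≈ 0.891 mA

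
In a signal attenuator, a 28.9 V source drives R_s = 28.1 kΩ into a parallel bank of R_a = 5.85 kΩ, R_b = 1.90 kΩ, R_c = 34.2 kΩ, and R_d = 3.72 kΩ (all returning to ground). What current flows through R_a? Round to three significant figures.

Equivalent of the parallel group: R_p = 1.005 kΩ.
V_A by voltage divider: V_A = 28.9 × 1.005/(28.1 + 1.005) = 0.9976 V.
I(R_a) = V_A / R_a = 0.9976/5.85 = 0.1705 mA.

I ≈ 0.171 mA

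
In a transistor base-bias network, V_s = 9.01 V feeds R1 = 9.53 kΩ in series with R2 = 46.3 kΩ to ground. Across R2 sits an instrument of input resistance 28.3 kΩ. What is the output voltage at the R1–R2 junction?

The load sits in parallel with R2, giving an effective lower resistance R2' = R2·R_L/(R2+R_L) = 17.56 kΩ.
Then V_out = V_s · R2'/(R1 + R2') = 9.01 × 17.56/27.09 = 5.841 V.

V_out ≈ 5.84 V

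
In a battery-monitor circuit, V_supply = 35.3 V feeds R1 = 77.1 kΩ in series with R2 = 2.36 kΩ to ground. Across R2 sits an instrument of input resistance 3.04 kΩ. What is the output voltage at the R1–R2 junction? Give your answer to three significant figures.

R2 ‖ R_L = (2.36 × 3.04)/(2.36 + 3.04) = 1.329 kΩ.
Now apply the divider: V_out = 35.3 × 0.01694 = 0.5980 V.
(Unloaded it would be 1.05 V; the load pulls it down.)

V_out ≈ 0.598 V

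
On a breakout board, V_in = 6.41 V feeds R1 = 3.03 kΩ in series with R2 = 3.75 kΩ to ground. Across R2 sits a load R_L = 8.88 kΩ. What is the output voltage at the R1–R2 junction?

The load sits in parallel with R2, giving an effective lower resistance R2' = R2·R_L/(R2+R_L) = 2.637 kΩ.
Then V_out = V_in · R2'/(R1 + R2') = 6.41 × 2.637/5.667 = 2.982 V.

V_out ≈ 2.98 V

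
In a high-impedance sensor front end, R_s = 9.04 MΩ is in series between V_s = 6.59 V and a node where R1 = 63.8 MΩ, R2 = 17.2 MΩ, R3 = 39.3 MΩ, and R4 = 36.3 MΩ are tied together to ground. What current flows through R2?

I ≈ 0.179 µA

Parallel bank: R_p = 1/(1/63.8 + 1/17.2 + 1/39.3 + 1/36.3) = 7.886 MΩ.
Node voltage V_A = V_s · R_p/(R_s + R_p) = 6.59 × 0.4659 = 3.070 V.
Branch current I = V_A/R2 = 3.070/17.2 = 0.1785 µA.
(Check via current divider: I_total = 0.3893 µA; share G_k/ΣG = 0.4585 → same result.)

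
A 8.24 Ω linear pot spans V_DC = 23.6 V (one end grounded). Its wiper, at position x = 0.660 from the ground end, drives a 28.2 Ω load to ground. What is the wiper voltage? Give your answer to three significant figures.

Lower segment x·R_p = 5.438 Ω; upper segment (1−x)·R_p = 2.802 Ω.
(x·R_p) ‖ R_L = 4.559 Ω.
Then V_out = V_DC · 4.559/(2.802 + 4.559) = 14.62 V.

V_out ≈ 14.6 V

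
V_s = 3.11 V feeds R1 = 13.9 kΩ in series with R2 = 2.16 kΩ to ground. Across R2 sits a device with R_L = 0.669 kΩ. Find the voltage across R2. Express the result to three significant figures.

V_out ≈ 0.110 V

R2 ‖ R_L = (2.16 × 0.669)/(2.16 + 0.669) = 0.5108 kΩ.
Then V_out = V_s · R2'/(R1 + R2') = 3.11 × 0.5108/14.41 = 0.1102 V.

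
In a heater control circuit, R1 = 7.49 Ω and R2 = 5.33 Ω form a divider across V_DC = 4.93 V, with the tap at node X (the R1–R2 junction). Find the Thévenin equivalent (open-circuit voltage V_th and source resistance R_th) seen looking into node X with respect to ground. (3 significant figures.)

V_th is the unloaded tap voltage: V_DC · R2/(R1+R2) = 4.93 × 0.4158 = 2.050 V.
With V_DC suppressed (replaced by a short), R_th = R1 ‖ R2 = (7.490 × 5.33)/(7.490 + 5.33) = 3.114 Ω.

V_th ≈ 2.05 V, R_th ≈ 3.11 Ω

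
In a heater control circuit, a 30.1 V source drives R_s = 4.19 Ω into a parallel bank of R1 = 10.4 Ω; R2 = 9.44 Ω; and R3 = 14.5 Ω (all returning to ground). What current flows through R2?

Combine the parallel branches: R_p = (1/10.4 + 1/9.44 + 1/14.5)⁻¹ = 3.689 Ω.
V_A = 30.1 × 3.689/7.879 = 14.09 V.
I(R2) = V_A / R2 = 14.09/9.44 = 1.493 A.
(Check via current divider: I_total = 3.820 A; share G_k/ΣG = 0.3908 → same result.)

I ≈ 1.49 A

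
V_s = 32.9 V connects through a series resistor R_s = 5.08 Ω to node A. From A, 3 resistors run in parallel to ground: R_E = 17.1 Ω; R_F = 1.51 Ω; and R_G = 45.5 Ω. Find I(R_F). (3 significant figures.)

Parallel bank: R_p = 1/(1/17.1 + 1/1.51 + 1/45.5) = 1.346 Ω.
V_A by voltage divider: V_A = 32.9 × 1.346/(5.08 + 1.346) = 6.893 V.
Branch current I = V_A/R_F = 6.893/1.51 = 4.565 A.
(Check via current divider: I_total = 5.119 A; share G_k/ΣG = 0.8917 → same result.)

I ≈ 4.56 A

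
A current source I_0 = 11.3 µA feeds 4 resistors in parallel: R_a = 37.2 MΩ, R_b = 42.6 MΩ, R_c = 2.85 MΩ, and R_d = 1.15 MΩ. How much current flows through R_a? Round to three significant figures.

ΣG = 1/37.2 + 1/42.6 + 1/2.85 + 1/1.15 = 1.271.
Current divider: I(R_a) = I_0 · G_k/ΣG = 11.3 × (0.02688/1.271) = 11.3 × 0.02115 = 0.2390 µA.

I ≈ 0.239 µA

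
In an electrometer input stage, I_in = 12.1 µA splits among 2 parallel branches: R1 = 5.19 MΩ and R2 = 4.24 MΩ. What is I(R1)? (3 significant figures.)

I ≈ 5.44 µA

With just two branches, the current splits inversely with resistance.
So I = 12.1 × 4.24/9.430 = 5.441 µA.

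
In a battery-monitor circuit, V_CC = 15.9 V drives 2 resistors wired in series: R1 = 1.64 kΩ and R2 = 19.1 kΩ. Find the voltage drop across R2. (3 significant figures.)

ΣR = 1.64 + 19.1 = 20.74 kΩ.
Voltage divider: V = V_CC · (19.10 / 20.74) = 15.9 × 0.9209 = 14.64 V.

V ≈ 14.6 V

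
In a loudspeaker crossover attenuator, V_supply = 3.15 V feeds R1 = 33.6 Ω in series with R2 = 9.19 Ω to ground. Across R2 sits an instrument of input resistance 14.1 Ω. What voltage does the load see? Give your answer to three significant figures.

V_out ≈ 0.447 V

R2 ‖ R_L = (9.19 × 14.1)/(9.19 + 14.1) = 5.564 Ω.
Voltage divider with the loaded lower leg: V_out = 3.15 × 5.564/(33.6 + 5.564) = 3.15 × 0.1421 = 0.4475 V.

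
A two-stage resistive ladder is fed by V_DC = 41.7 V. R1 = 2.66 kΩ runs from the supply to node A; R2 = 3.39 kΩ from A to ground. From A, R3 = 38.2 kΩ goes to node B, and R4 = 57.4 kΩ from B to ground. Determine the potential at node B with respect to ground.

V_B ≈ 13.8 V

The second stage (R3 + R4 = 95.60 kΩ) loads node A in parallel with R2.
R2 ‖ (R3+R4) = 3.274 kΩ.
So V_A = 41.7 × 0.5517 = 23.01 V.
Then the unloaded second divider: V_B = V_A × R4/(R3+R4) = 23.01 × 0.6004 = 13.81 V.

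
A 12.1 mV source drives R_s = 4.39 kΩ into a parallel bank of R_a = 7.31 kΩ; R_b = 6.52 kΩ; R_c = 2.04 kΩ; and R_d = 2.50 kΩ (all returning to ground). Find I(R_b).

Combine the parallel branches: R_p = (1/7.31 + 1/6.52 + 1/2.04 + 1/2.50)⁻¹ = 0.8472 kΩ.
V_A by voltage divider: V_A = 12.1 × 0.8472/(4.39 + 0.8472) = 1.957 mV.
I(R_b) = V_A / R_b = 1.957/6.52 = 0.3002 µA.
(Equivalently: I_total = 2.310 µA, then current-divider fraction G_k/ΣG = 0.1299.)

I ≈ 0.300 µA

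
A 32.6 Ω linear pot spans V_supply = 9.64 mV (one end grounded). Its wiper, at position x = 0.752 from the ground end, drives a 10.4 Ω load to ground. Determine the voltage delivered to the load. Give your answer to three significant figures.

The pot divides into 8.085 Ω above the wiper and 24.52 Ω below.
Lower segment in parallel with the load: 24.52 ‖ 10.4 = 7.302 Ω.
Then V_out = V_supply · 7.302/(8.085 + 7.302) = 4.575 mV.
(Unloaded: V_out = x·V_supply = 7.25 mV.)

V_out ≈ 4.57 mV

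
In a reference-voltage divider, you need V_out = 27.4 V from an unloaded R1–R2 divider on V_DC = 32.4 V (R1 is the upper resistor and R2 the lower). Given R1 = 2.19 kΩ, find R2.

Required fraction k = V_out/V_DC = 0.8457.
R2 = R1 · 0.8457/(1 − 0.8457) = 12.00 kΩ.

R2 ≈ 12.0 kΩ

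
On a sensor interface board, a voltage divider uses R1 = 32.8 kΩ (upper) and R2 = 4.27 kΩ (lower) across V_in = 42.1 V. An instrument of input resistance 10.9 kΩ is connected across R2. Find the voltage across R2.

V_out ≈ 3.60 V

First combine the lower leg with the load: R2 ‖ R_L = 3.068 kΩ.
Then V_out = V_in · R2'/(R1 + R2') = 42.1 × 3.068/35.87 = 3.601 V.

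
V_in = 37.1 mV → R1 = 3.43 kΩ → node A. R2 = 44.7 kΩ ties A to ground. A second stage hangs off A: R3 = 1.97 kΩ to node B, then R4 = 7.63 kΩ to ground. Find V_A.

The second stage (R3 + R4 = 9.600 kΩ) loads node A in parallel with R2.
R2 ‖ (R3+R4) = 7.903 kΩ.
First divider: V_A = V_in · 7.903/(3.43 + 7.903) = 25.87 mV.

V_A ≈ 25.9 mV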